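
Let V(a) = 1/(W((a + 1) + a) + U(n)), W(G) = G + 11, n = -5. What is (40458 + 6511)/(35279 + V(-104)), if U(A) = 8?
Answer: 8830172/6632451 ≈ 1.3314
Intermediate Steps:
W(G) = 11 + G
V(a) = 1/(20 + 2*a) (V(a) = 1/((11 + ((a + 1) + a)) + 8) = 1/((11 + ((1 + a) + a)) + 8) = 1/((11 + (1 + 2*a)) + 8) = 1/((12 + 2*a) + 8) = 1/(20 + 2*a))
(40458 + 6511)/(35279 + V(-104)) = (40458 + 6511)/(35279 + 1/(2*(10 - 104))) = 46969/(35279 + (1/2)/(-94)) = 46969/(35279 + (1/2)*(-1/94)) = 46969/(35279 - 1/188) = 46969/(6632451/188) = 46969*(188/6632451) = 8830172/6632451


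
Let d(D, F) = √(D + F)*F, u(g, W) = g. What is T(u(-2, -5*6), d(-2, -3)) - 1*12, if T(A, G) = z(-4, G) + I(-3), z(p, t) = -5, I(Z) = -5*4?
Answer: -37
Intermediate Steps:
I(Z) = -20
d(D, F) = F*√(D + F)
T(A, G) = -25 (T(A, G) = -5 - 20 = -25)
T(u(-2, -5*6), d(-2, -3)) - 1*12 = -25 - 1*12 = -25 - 12 = -37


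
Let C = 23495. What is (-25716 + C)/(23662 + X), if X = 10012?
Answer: -2221/33674 ≈ -0.065956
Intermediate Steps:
(-25716 + C)/(23662 + X) = (-25716 + 23495)/(23662 + 10012) = -2221/33674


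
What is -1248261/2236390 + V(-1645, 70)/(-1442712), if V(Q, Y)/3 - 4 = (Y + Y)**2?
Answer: -40258493594/67218056035 ≈ -0.59892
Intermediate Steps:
V(Q, Y) = 12 + 12*Y**2 (V(Q, Y) = 12 + 3*(Y + Y)**2 = 12 + 3*(2*Y)**2 = 12 + 3*(4*Y**2) = 12 + 12*Y**2)
-1248261/2236390 + V(-1645, 70)/(-1442712) = -1248261/2236390 + (12 + 12*70**2)/(-1442712) = -1248261*1/2236390 + (12 + 12*4900)*(-1/1442712) = -1248261/2236390 + (12 + 58800)*(-1/1442712) = -1248261/2236390 + 58812*(-1/1442712) = -1248261/2236390 - 4901/120226 = -40258493594/67218056035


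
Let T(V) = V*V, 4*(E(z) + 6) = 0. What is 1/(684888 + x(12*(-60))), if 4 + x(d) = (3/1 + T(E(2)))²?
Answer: 1/686405 ≈ 1.4569e-6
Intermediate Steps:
E(z) = -6 (E(z) = -6 + (¼)*0 = -6 + 0 = -6)
T(V) = V²
x(d) = 1517 (x(d) = -4 + (3/1 + (-6)²)² = -4 + (3*1 + 36)² = -4 + (3 + 36)² = -4 + 39² = -4 + 1521 = 1517)
1/(684888 + x(12*(-60))) = 1/(684888 + 1517) = 1/686405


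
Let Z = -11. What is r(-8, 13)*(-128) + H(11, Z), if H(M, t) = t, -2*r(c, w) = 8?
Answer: 501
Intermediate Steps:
r(c, w) = -4 (r(c, w) = -½*8 = -4)
r(-8, 13)*(-128) + H(11, Z) = -4*(-128) - 11 = 512 - 11 = 501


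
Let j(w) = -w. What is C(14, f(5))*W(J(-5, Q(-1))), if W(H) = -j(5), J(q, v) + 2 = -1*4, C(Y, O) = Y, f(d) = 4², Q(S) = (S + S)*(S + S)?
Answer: 70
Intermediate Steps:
Q(S) = 4*S² (Q(S) = (2*S)*(2*S) = 4*S²)
f(d) = 16
J(q, v) = -6 (J(q, v) = -2 - 1*4 = -2 - 4 = -6)
W(H) = 5 (W(H) = -(-1)*5 = -1*(-5) = 5)
C(14, f(5))*W(J(-5, Q(-1))) = 14*5 = 70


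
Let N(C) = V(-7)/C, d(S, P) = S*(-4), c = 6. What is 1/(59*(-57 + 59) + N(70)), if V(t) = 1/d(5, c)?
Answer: 1400/165199 ≈ 0.0084746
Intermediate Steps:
d(S, P) = -4*S
V(t) = -1/20 (V(t) = 1/(-4*5) = 1/(-20) = -1/20)
N(C) = -1/(20*C)
1/(59*(-57 + 59) + N(70)) = 1/(59*(-57 + 59) - 1/20/70) = 1/(59*2 - 1/20*1/70) = 1/(118 - 1/1400) = 1/(165199/1400) = 1400/165199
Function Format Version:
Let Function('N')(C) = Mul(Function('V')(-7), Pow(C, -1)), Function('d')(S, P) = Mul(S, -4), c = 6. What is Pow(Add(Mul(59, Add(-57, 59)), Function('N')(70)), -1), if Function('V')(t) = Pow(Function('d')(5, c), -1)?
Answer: Rational(1400, 165199) ≈ 0.0084746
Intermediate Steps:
Function('d')(S, P) = Mul(-4, S)
Function('V')(t) = Rational(-1, 20) (Function('V')(t) = Pow(Mul(-4, 5), -1) = Pow(-20, -1) = Rational(-1, 20))
Function('N')(C) = Mul(Rational(-1, 20), Pow(C, -1))
Pow(Add(Mul(59, Add(-57, 59)), Function('N')(70)), -1) = Pow(Add(Mul(59, Add(-57, 59)), Mul(Rational(-1, 20), Pow(70, -1))), -1) = Pow(Add(Mul(59, 2), Mul(Rational(-1, 20), Rational(1, 70))), -1) = Pow(Add(118, Rational(-1, 1400)), -1) = Pow(Rational(165199, 1400), -1) = Rational(1400, 165199)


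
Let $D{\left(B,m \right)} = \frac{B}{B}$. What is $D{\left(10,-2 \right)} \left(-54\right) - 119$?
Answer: $-173$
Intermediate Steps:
$D{\left(B,m \right)} = 1$
$D{\left(10,-2 \right)} \left(-54\right) - 119 = 1 \left(-54\right) - 119 = -54 - 119 = -173$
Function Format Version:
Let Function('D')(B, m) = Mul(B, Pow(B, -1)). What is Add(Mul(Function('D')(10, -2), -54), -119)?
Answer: -173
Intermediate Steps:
Function('D')(B, m) = 1
Add(Mul(Function('D')(10, -2), -54), -119) = Add(Mul(1, -54), -119) = Add(-54, -119) = -173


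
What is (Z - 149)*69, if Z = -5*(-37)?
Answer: 2484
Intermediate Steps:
Z = 185
(Z - 149)*69 = (185 - 149)*69 = 36*69 = 2484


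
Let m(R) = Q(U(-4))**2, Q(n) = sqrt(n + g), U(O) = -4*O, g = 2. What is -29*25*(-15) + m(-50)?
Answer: 10893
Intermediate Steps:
Q(n) = sqrt(2 + n) (Q(n) = sqrt(n + 2) = sqrt(2 + n))
m(R) = 18 (m(R) = (sqrt(2 - 4*(-4)))**2 = (sqrt(2 + 16))**2 = (sqrt(18))**2 = (3*sqrt(2))**2 = 18)
-29*25*(-15) + m(-50) = -29*25*(-15) + 18 = -725*(-15) + 18 = 10875 + 18 = 10893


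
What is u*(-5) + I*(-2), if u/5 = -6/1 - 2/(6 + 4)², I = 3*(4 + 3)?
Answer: 217/2 ≈ 108.50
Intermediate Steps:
I = 21 (I = 3*7 = 21)
u = -301/10 (u = 5*(-6/1 - 2/(6 + 4)²) = 5*(-6*1 - 2/(10²)) = 5*(-6 - 2/100) = 5*(-6 - 2*1/100) = 5*(-6 - 1/50) = 5*(-301/50) = -301/10 ≈ -30.100)
u*(-5) + I*(-2) = -301/10*(-5) + 21*(-2) = 301/2 - 42 = 217/2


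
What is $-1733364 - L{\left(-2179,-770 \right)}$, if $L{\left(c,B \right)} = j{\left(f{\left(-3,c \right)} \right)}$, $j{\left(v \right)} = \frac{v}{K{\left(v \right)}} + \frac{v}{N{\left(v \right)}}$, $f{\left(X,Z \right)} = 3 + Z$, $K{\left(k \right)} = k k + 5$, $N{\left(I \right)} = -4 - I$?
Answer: $- \frac{1485546795697460}{857031561} \approx -1.7334 \cdot 10^{6}$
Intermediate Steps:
$K{\left(k \right)} = 5 + k^{2}$ ($K{\left(k \right)} = k^{2} + 5 = 5 + k^{2}$)
$j{\left(v \right)} = \frac{v}{-4 - v} + \frac{v}{5 + v^{2}}$ ($j{\left(v \right)} = \frac{v}{5 + v^{2}} + \frac{v}{-4 - v} = \frac{v}{-4 - v} + \frac{v}{5 + v^{2}}$)
$L{\left(c,B \right)} = \frac{\left(3 + c\right) \left(2 + c - \left(3 + c\right)^{2}\right)}{\left(5 + \left(3 + c\right)^{2}\right) \left(7 + c\right)}$ ($L{\left(c,B \right)} = \frac{\left(3 + c\right) \left(-1 + \left(3 + c\right) - \left(3 + c\right)^{2}\right)}{\left(4 + \left(3 + c\right)\right) \left(5 + \left(3 + c\right)^{2}\right)} = \frac{\left(3 + c\right) \left(2 + c - \left(3 + c\right)^{2}\right)}{\left(7 + c\right) \left(5 + \left(3 + c\right)^{2}\right)} = \frac{\left(3 + c\right) \left(2 + c - \left(3 + c\right)^{2}\right)}{\left(5 + \left(3 + c\right)^{2}\right) \left(7 + c\right)}$)
$-1733364 - L{\left(-2179,-770 \right)} = -1733364 - \frac{\left(3 - 2179\right) \left(2 - 2179 - \left(3 - 2179\right)^{2}\right)}{\left(5 + \left(3 - 2179\right)^{2}\right) \left(7 - 2179\right)} = -1733364 - \frac{1}{5 + \left(-2176\right)^{2}} \frac{1}{-2172} \left(-2176\right) \left(2 - 2179 - \left(-2176\right)^{2}\right) = -1733364 - \frac{1}{5 + 4734976} \left(- \frac{1}{2172}\right) \left(-2176\right) \left(2 - 2179 - 4734976\right) = -1733364 - \frac{1}{4734981} \left(- \frac{1}{2172}\right) \left(-2176\right) \left(2 - 2179 - 4734976\right) = -1733364 - \frac{1}{4734981} \left(- \frac{1}{2172}\right) \left(-2176\right) \left(-4737153\right) = -1733364 - - \frac{859003744}{857031561} = -1733364 + \frac{859003744}{857031561} = - \frac{1485546795697460}{857031561}$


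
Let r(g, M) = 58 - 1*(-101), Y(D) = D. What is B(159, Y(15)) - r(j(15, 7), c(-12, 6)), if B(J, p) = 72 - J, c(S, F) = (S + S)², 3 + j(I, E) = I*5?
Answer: -246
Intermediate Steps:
j(I, E) = -3 + 5*I (j(I, E) = -3 + I*5 = -3 + 5*I)
c(S, F) = 4*S² (c(S, F) = (2*S)² = 4*S²)
r(g, M) = 159 (r(g, M) = 58 + 101 = 159)
B(159, Y(15)) - r(j(15, 7), c(-12, 6)) = (72 - 1*159) - 1*159 = (72 - 159) - 159 = -87 - 159 = -246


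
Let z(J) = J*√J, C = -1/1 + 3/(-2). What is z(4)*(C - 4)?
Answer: -52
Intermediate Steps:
C = -5/2 (C = -1*1 + 3*(-½) = -1 - 3/2 = -5/2 ≈ -2.5000)
z(J) = J^(3/2)
z(4)*(C - 4) = 4^(3/2)*(-5/2 - 4) = 8*(-13/2) = -52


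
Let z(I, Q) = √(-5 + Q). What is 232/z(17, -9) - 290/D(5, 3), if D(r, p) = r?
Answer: -58 - 116*I*√14/7 ≈ -58.0 - 62.005*I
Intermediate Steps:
232/z(17, -9) - 290/D(5, 3) = 232/(√(-5 - 9)) - 290/5 = 232/(√(-14)) - 290*⅕ = 232/((I*√14)) - 58 = 232*(-I*√14/14) - 58 = -116*I*√14/7 - 58 = -58 - 116*I*√14/7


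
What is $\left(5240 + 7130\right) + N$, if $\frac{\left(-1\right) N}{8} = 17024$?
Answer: $-123822$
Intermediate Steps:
$N = -136192$ ($N = \left(-8\right) 17024 = -136192$)
$\left(5240 + 7130\right) + N = \left(5240 + 7130\right) - 136192 = 12370 - 136192 = -123822$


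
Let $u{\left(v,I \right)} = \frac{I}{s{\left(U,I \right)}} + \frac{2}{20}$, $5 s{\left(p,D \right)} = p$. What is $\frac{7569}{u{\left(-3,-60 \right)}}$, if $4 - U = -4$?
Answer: $- \frac{37845}{187} \approx -202.38$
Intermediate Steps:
$U = 8$ ($U = 4 - -4 = 4 + 4 = 8$)
$s{\left(p,D \right)} = \frac{p}{5}$
$u{\left(v,I \right)} = \frac{1}{10} + \frac{5 I}{8}$ ($u{\left(v,I \right)} = \frac{I}{\frac{1}{5} \cdot 8} + \frac{2}{20} = \frac{I}{\frac{8}{5}} + 2 \cdot \frac{1}{20} = I \frac{5}{8} + \frac{1}{10} = \frac{5 I}{8} + \frac{1}{10} = \frac{1}{10} + \frac{5 I}{8}$)
$\frac{7569}{u{\left(-3,-60 \right)}} = \frac{7569}{\frac{1}{10} + \frac{5}{8} \left(-60\right)} = \frac{7569}{\frac{1}{10} - \frac{75}{2}} = \frac{7569}{- \frac{187}{5}} = 7569 \left(- \frac{5}{187}\right) = - \frac{37845}{187}$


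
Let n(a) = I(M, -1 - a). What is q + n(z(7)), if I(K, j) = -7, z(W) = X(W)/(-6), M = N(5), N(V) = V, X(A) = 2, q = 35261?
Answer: 35254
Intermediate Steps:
M = 5
z(W) = -⅓ (z(W) = 2/(-6) = 2*(-⅙) = -⅓)
n(a) = -7
q + n(z(7)) = 35261 - 7 = 35254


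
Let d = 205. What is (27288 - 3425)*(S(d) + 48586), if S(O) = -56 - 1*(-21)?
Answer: 1158572513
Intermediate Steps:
S(O) = -35 (S(O) = -56 + 21 = -35)
(27288 - 3425)*(S(d) + 48586) = (27288 - 3425)*(-35 + 48586) = 23863*48551 = 1158572513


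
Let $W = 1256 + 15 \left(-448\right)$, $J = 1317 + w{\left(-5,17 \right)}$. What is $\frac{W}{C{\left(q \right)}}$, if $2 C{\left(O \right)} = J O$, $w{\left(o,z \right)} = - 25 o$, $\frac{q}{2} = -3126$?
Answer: $\frac{1366}{1126923} \approx 0.0012121$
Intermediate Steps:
$q = -6252$ ($q = 2 \left(-3126\right) = -6252$)
$J = 1442$ ($J = 1317 - -125 = 1317 + 125 = 1442$)
$C{\left(O \right)} = 721 O$ ($C{\left(O \right)} = \frac{1442 O}{2} = 721 O$)
$W = -5464$ ($W = 1256 - 6720 = -5464$)
$\frac{W}{C{\left(q \right)}} = - \frac{5464}{721 \left(-6252\right)} = - \frac{5464}{-4507692} = \left(-5464\right) \left(- \frac{1}{4507692}\right) = \frac{1366}{1126923}$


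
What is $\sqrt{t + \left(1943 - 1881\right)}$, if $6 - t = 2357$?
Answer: $i \sqrt{2289} \approx 47.844 i$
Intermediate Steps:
$t = -2351$ ($t = 6 - 2357 = -2351$)
$\sqrt{t + \left(1943 - 1881\right)} = \sqrt{-2351 + \left(1943 - 1881\right)} = \sqrt{-2351 + 62} = \sqrt{-2289} = i \sqrt{2289}$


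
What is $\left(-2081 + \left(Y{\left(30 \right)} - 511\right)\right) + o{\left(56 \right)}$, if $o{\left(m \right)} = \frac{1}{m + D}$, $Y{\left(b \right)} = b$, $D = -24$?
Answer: $- \frac{81983}{32} \approx -2562.0$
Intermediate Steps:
$o{\left(m \right)} = \frac{1}{-24 + m}$ ($o{\left(m \right)} = \frac{1}{m - 24} = \frac{1}{-24 + m}$)
$\left(-2081 + \left(Y{\left(30 \right)} - 511\right)\right) + o{\left(56 \right)} = \left(-2081 + \left(30 - 511\right)\right) + \frac{1}{-24 + 56} = \left(-2081 + \left(30 - 511\right)\right) + \frac{1}{32} = \left(-2081 - 481\right) + \frac{1}{32} = -2562 + \frac{1}{32} = - \frac{81983}{32}$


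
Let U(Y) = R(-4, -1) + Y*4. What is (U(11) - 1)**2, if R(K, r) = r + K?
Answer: 1444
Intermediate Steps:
R(K, r) = K + r
U(Y) = -5 + 4*Y (U(Y) = (-4 - 1) + Y*4 = -5 + 4*Y)
(U(11) - 1)**2 = ((-5 + 4*11) - 1)**2 = ((-5 + 44) - 1)**2 = (39 - 1)**2 = 38**2 = 1444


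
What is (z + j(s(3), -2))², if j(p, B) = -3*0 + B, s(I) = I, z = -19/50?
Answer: 14161/2500 ≈ 5.6644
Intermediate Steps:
z = -19/50 (z = -19*1/50 = -19/50 ≈ -0.38000)
j(p, B) = B (j(p, B) = 0 + B = B)
(z + j(s(3), -2))² = (-19/50 - 2)² = (-119/50)² = 14161/2500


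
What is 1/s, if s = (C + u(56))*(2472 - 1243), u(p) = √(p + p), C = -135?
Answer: -135/22260877 - 4*√7/22260877 ≈ -6.5399e-6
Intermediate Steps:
u(p) = √2*√p (u(p) = √(2*p) = √2*√p)
s = -165915 + 4916*√7 (s = (-135 + √2*√56)*(2472 - 1243) = (-135 + √2*(2*√14))*1229 = (-135 + 4*√7)*1229 = -165915 + 4916*√7 ≈ -1.5291e+5)
1/s = 1/(-165915 + 4916*√7)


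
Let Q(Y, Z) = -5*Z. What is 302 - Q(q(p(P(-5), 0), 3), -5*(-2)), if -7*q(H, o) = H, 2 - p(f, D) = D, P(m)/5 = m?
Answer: 352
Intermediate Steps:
P(m) = 5*m
p(f, D) = 2 - D
q(H, o) = -H/7
302 - Q(q(p(P(-5), 0), 3), -5*(-2)) = 302 - (-5)*(-5*(-2)) = 302 - (-5)*10 = 302 - 1*(-50) = 302 + 50 = 352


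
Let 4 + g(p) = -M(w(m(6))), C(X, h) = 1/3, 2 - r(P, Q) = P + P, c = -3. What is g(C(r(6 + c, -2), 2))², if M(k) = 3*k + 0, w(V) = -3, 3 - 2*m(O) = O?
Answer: 25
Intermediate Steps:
m(O) = 3/2 - O/2
M(k) = 3*k
r(P, Q) = 2 - 2*P (r(P, Q) = 2 - (P + P) = 2 - 2*P)
C(X, h) = ⅓
g(p) = 5 (g(p) = -4 - 3*(-3) = -4 - 1*(-9) = -4 + 9 = 5)
g(C(r(6 + c, -2), 2))² = 5² = 25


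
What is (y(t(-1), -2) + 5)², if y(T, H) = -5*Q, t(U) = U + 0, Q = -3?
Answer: 400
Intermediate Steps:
t(U) = U
y(T, H) = 15 (y(T, H) = -5*(-3) = 15)
(y(t(-1), -2) + 5)² = (15 + 5)² = 20² = 400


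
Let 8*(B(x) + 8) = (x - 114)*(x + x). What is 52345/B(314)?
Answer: 52345/15692 ≈ 3.3358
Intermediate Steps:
B(x) = -8 + x*(-114 + x)/4 (B(x) = -8 + ((x - 114)*(x + x))/8 = -8 + ((-114 + x)*(2*x))/8 = -8 + (2*x*(-114 + x))/8 = -8 + x*(-114 + x)/4)
52345/B(314) = 52345/(-8 - 57/2*314 + (¼)*314²) = 52345/(-8 - 8949 + (¼)*98596) = 52345/(-8 - 8949 + 24649) = 52345/15692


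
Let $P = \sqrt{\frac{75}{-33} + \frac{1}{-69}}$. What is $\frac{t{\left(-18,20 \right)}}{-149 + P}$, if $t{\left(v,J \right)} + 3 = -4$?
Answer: $\frac{791637}{16852295} + \frac{14 i \sqrt{329406}}{16852295} \approx 0.046975 + 0.0004768 i$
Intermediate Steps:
$t{\left(v,J \right)} = -7$ ($t{\left(v,J \right)} = -3 - 4 = -7$)
$P = \frac{2 i \sqrt{329406}}{759}$ ($P = \sqrt{75 \left(- \frac{1}{33}\right) - \frac{1}{69}} = \sqrt{- \frac{25}{11} - \frac{1}{69}} = \sqrt{- \frac{1736}{759}} = \frac{2 i \sqrt{329406}}{759} \approx 1.5124 i$)
$\frac{t{\left(-18,20 \right)}}{-149 + P} = \frac{1}{-149 + \frac{2 i \sqrt{329406}}{759}} \left(-7\right) = - \frac{7}{-149 + \frac{2 i \sqrt{329406}}{759}}$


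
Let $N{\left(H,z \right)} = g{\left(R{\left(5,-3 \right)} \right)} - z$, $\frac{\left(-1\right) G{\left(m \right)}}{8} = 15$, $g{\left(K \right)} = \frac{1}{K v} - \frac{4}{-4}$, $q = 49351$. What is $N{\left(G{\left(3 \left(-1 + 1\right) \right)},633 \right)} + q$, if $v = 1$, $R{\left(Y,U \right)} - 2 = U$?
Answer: $48718$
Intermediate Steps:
$R{\left(Y,U \right)} = 2 + U$
$g{\left(K \right)} = 1 + \frac{1}{K}$ ($g{\left(K \right)} = \frac{1}{K 1} - \frac{4}{-4} = \frac{1}{K} 1 - -1 = \frac{1}{K} + 1 = 1 + \frac{1}{K}$)
$G{\left(m \right)} = -120$ ($G{\left(m \right)} = \left(-8\right) 15 = -120$)
$N{\left(H,z \right)} = - z$ ($N{\left(H,z \right)} = \frac{1 + \left(2 - 3\right)}{2 - 3} - z = \frac{1 - 1}{-1} - z = \left(-1\right) 0 - z = 0 - z = - z$)
$N{\left(G{\left(3 \left(-1 + 1\right) \right)},633 \right)} + q = \left(-1\right) 633 + 49351 = -633 + 49351 = 48718$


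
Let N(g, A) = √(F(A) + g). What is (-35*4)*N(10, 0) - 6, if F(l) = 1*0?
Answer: -6 - 140*√10 ≈ -448.72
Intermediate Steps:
F(l) = 0
N(g, A) = √g (N(g, A) = √(0 + g) = √g)
(-35*4)*N(10, 0) - 6 = (-35*4)*√10 - 6 = -140*√10 - 6 = -6 - 140*√10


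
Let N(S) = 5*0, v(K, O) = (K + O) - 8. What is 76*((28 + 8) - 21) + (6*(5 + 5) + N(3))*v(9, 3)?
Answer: 1380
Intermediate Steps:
v(K, O) = -8 + K + O
N(S) = 0
76*((28 + 8) - 21) + (6*(5 + 5) + N(3))*v(9, 3) = 76*((28 + 8) - 21) + (6*(5 + 5) + 0)*(-8 + 9 + 3) = 76*(36 - 21) + (6*10 + 0)*4 = 76*15 + (60 + 0)*4 = 1140 + 60*4 = 1140 + 240 = 1380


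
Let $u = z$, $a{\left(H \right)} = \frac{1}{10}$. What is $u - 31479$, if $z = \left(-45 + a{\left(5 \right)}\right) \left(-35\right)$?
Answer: $- \frac{59815}{2} \approx -29908.0$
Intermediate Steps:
$a{\left(H \right)} = \frac{1}{10}$
$z = \frac{3143}{2}$ ($z = \left(-45 + \frac{1}{10}\right) \left(-35\right) = \left(- \frac{449}{10}\right) \left(-35\right) = \frac{3143}{2} \approx 1571.5$)
$u = \frac{3143}{2} \approx 1571.5$
$u - 31479 = \frac{3143}{2} - 31479 = - \frac{59815}{2}$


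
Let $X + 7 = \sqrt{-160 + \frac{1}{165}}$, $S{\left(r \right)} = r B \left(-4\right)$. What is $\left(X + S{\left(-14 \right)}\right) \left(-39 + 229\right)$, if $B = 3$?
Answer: $30590 + \frac{38 i \sqrt{4355835}}{33} \approx 30590.0 + 2403.3 i$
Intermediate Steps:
$S{\left(r \right)} = - 12 r$ ($S{\left(r \right)} = r 3 \left(-4\right) = 3 r \left(-4\right) = - 12 r$)
$X = -7 + \frac{i \sqrt{4355835}}{165}$ ($X = -7 + \sqrt{-160 + \frac{1}{165}} = -7 + \sqrt{- \frac{26399}{165}} = -7 + \frac{i \sqrt{4355835}}{165} \approx -7.0 + 12.649 i$)
$\left(X + S{\left(-14 \right)}\right) \left(-39 + 229\right) = \left(\left(-7 + \frac{i \sqrt{4355835}}{165}\right) - -168\right) \left(-39 + 229\right) = \left(\left(-7 + \frac{i \sqrt{4355835}}{165}\right) + 168\right) 190 = \left(161 + \frac{i \sqrt{4355835}}{165}\right) 190 = 30590 + \frac{38 i \sqrt{4355835}}{33}$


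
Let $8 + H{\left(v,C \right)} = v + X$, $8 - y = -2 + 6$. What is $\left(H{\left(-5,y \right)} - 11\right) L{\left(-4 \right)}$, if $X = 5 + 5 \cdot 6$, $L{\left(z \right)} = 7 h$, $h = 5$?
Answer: $385$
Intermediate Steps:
$L{\left(z \right)} = 35$ ($L{\left(z \right)} = 7 \cdot 5 = 35$)
$y = 4$ ($y = 8 - \left(-2 + 6\right) = 8 - 4 = 4$)
$X = 35$ ($X = 5 + 30 = 35$)
$H{\left(v,C \right)} = 27 + v$ ($H{\left(v,C \right)} = -8 + \left(v + 35\right) = -8 + \left(35 + v\right) = 27 + v$)
$\left(H{\left(-5,y \right)} - 11\right) L{\left(-4 \right)} = \left(\left(27 - 5\right) - 11\right) 35 = \left(22 - 11\right) 35 = 11 \cdot 35 = 385$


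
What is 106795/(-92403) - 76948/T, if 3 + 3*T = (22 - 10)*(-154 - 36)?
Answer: 7028955049/70318683 ≈ 99.959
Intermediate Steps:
T = -761 (T = -1 + ((22 - 10)*(-154 - 36))/3 = -1 + (12*(-190))/3 = -1 + (1/3)*(-2280) = -1 - 760 = -761)
106795/(-92403) - 76948/T = 106795/(-92403) - 76948/(-761) = 106795*(-1/92403) - 76948*(-1/761) = -106795/92403 + 76948/761 = 7028955049/70318683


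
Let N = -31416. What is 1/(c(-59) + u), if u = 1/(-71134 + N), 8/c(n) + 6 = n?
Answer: -1333150/164093 ≈ -8.1244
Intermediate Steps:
c(n) = 8/(-6 + n)
u = -1/102550 (u = 1/(-71134 - 31416) = 1/(-102550) = -1/102550 ≈ -9.7513e-6)
1/(c(-59) + u) = 1/(8/(-6 - 59) - 1/102550) = 1/(8/(-65) - 1/102550) = 1/(8*(-1/65) - 1/102550) = 1/(-8/65 - 1/102550) = 1/(-164093/1333150) = -1333150/164093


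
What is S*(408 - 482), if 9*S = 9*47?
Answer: -3478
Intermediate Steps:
S = 47 (S = (9*47)/9 = (1/9)*423 = 47)
S*(408 - 482) = 47*(408 - 482) = 47*(-74) = -3478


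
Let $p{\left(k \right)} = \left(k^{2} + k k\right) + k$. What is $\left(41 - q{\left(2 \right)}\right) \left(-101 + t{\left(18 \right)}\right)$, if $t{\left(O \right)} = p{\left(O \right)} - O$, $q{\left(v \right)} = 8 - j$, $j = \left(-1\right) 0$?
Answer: $18051$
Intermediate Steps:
$j = 0$
$p{\left(k \right)} = k + 2 k^{2}$ ($p{\left(k \right)} = \left(k^{2} + k^{2}\right) + k = 2 k^{2} + k = k + 2 k^{2}$)
$q{\left(v \right)} = 8$ ($q{\left(v \right)} = 8 - 0 = 8 + 0 = 8$)
$t{\left(O \right)} = - O + O \left(1 + 2 O\right)$ ($t{\left(O \right)} = O \left(1 + 2 O\right) - O = - O + O \left(1 + 2 O\right)$)
$\left(41 - q{\left(2 \right)}\right) \left(-101 + t{\left(18 \right)}\right) = \left(41 - 8\right) \left(-101 + 2 \cdot 18^{2}\right) = \left(41 - 8\right) \left(-101 + 2 \cdot 324\right) = 33 \left(-101 + 648\right) = 33 \cdot 547 = 18051$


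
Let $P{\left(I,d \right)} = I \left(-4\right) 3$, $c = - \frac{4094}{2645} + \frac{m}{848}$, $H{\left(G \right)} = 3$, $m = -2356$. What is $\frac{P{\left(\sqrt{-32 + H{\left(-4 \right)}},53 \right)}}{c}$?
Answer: $\frac{97520 i \sqrt{29}}{35157} \approx 14.938 i$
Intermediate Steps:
$c = - \frac{105471}{24380}$ ($c = - \frac{4094}{2645} - \frac{2356}{848} = \left(-4094\right) \frac{1}{2645} - \frac{589}{212} = - \frac{178}{115} - \frac{589}{212} = - \frac{105471}{24380} \approx -4.3261$)
$P{\left(I,d \right)} = - 12 I$ ($P{\left(I,d \right)} = - 4 I 3 = - 12 I$)
$\frac{P{\left(\sqrt{-32 + H{\left(-4 \right)}},53 \right)}}{c} = \frac{\left(-12\right) \sqrt{-32 + 3}}{- \frac{105471}{24380}} = - 12 \sqrt{-29} \left(- \frac{24380}{105471}\right) = - 12 i \sqrt{29} \left(- \frac{24380}{105471}\right) = \frac{97520 i \sqrt{29}}{35157}$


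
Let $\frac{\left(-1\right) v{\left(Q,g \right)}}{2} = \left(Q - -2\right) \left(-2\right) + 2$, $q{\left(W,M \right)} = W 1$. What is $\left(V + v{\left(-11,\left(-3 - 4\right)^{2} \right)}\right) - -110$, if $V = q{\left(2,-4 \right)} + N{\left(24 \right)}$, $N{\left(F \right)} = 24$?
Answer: $96$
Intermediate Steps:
$q{\left(W,M \right)} = W$
$v{\left(Q,g \right)} = 4 + 4 Q$ ($v{\left(Q,g \right)} = - 2 \left(\left(Q - -2\right) \left(-2\right) + 2\right) = - 2 \left(\left(Q + 2\right) \left(-2\right) + 2\right) = - 2 \left(\left(2 + Q\right) \left(-2\right) + 2\right) = - 2 \left(\left(-4 - 2 Q\right) + 2\right) = - 2 \left(-2 - 2 Q\right) = 4 + 4 Q$)
$V = 26$ ($V = 2 + 24 = 26$)
$\left(V + v{\left(-11,\left(-3 - 4\right)^{2} \right)}\right) - -110 = \left(26 + \left(4 + 4 \left(-11\right)\right)\right) - -110 = \left(26 + \left(4 - 44\right)\right) + 110 = \left(26 - 40\right) + 110 = -14 + 110 = 96$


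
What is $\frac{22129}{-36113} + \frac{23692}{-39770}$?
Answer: $- \frac{867829763}{718107005} \approx -1.2085$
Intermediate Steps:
$\frac{22129}{-36113} + \frac{23692}{-39770} = 22129 \left(- \frac{1}{36113}\right) + 23692 \left(- \frac{1}{39770}\right) = - \frac{22129}{36113} - \frac{11846}{19885} = - \frac{867829763}{718107005}$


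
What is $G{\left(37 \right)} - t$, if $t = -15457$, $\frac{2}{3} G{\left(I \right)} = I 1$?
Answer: $\frac{31025}{2} \approx 15513.0$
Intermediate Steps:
$G{\left(I \right)} = \frac{3 I}{2}$ ($G{\left(I \right)} = \frac{3 I 1}{2} = \frac{3 I}{2}$)
$G{\left(37 \right)} - t = \frac{3}{2} \cdot 37 - -15457 = \frac{111}{2} + 15457 = \frac{31025}{2}$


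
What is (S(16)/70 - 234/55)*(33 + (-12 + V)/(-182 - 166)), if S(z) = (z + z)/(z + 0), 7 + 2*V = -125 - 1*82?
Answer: -18878081/133980 ≈ -140.90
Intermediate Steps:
V = -107 (V = -7/2 + (-125 - 1*82)/2 = -7/2 + (-125 - 82)/2 = -7/2 + (1/2)*(-207) = -7/2 - 207/2 = -107)
S(z) = 2 (S(z) = (2*z)/z = 2)
(S(16)/70 - 234/55)*(33 + (-12 + V)/(-182 - 166)) = (2/70 - 234/55)*(33 + (-12 - 107)/(-182 - 166)) = (2*(1/70) - 234*1/55)*(33 - 119/(-348)) = (1/35 - 234/55)*(33 - 119*(-1/348)) = -1627*(33 + 119/348)/385 = -1627/385*11603/348 = -18878081/133980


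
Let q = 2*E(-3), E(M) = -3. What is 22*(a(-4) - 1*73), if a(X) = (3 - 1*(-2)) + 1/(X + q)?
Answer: -7491/5 ≈ -1498.2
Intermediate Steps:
q = -6 (q = 2*(-3) = -6)
a(X) = 5 + 1/(-6 + X) (a(X) = (3 - 1*(-2)) + 1/(X - 6) = (3 + 2) + 1/(-6 + X) = 5 + 1/(-6 + X))
22*(a(-4) - 1*73) = 22*((-29 + 5*(-4))/(-6 - 4) - 1*73) = 22*((-29 - 20)/(-10) - 73) = 22*(-⅒*(-49) - 73) = 22*(49/10 - 73) = 22*(-681/10) = -7491/5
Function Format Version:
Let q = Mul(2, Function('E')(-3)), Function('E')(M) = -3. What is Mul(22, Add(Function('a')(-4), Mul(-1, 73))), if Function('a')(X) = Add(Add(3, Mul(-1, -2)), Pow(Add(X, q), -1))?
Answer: Rational(-7491, 5) ≈ -1498.2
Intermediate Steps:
q = -6 (q = Mul(2, -3) = -6)
Function('a')(X) = Add(5, Pow(Add(-6, X), -1)) (Function('a')(X) = Add(Add(3, Mul(-1, -2)), Pow(Add(X, -6), -1)) = Add(Add(3, 2), Pow(Add(-6, X), -1)) = Add(5, Pow(Add(-6, X), -1)))
Mul(22, Add(Function('a')(-4), Mul(-1, 73))) = Mul(22, Add(Mul(Pow(Add(-6, -4), -1), Add(-29, Mul(5, -4))), Mul(-1, 73))) = Mul(22, Add(Mul(Pow(-10, -1), Add(-29, -20)), -73)) = Mul(22, Add(Mul(Rational(-1, 10), -49), -73)) = Mul(22, Add(Rational(49, 10), -73)) = Mul(22, Rational(-681, 10)) = Rational(-7491, 5)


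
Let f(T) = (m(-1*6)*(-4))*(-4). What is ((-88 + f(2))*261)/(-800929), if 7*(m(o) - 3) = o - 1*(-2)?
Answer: 89784/5606503 ≈ 0.016014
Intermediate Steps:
m(o) = 23/7 + o/7 (m(o) = 3 + (o - 1*(-2))/7 = 3 + (o + 2)/7 = 3 + (2 + o)/7 = 3 + (2/7 + o/7) = 23/7 + o/7)
f(T) = 272/7 (f(T) = ((23/7 + (-1*6)/7)*(-4))*(-4) = ((23/7 + (1/7)*(-6))*(-4))*(-4) = ((23/7 - 6/7)*(-4))*(-4) = ((17/7)*(-4))*(-4) = -68/7*(-4) = 272/7)
((-88 + f(2))*261)/(-800929) = ((-88 + 272/7)*261)/(-800929) = -344/7*261*(-1/800929) = -89784/7*(-1/800929) = 89784/5606503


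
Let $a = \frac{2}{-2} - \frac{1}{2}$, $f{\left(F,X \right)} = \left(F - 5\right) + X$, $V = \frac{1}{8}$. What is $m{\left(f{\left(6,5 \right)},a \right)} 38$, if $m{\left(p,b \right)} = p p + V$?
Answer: $\frac{5491}{4} \approx 1372.8$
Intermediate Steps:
$V = \frac{1}{8} \approx 0.125$
$f{\left(F,X \right)} = -5 + F + X$ ($f{\left(F,X \right)} = \left(-5 + F\right) + X = -5 + F + X$)
$a = - \frac{3}{2}$ ($a = 2 \left(- \frac{1}{2}\right) - \frac{1}{2} = -1 - \frac{1}{2} = - \frac{3}{2} \approx -1.5$)
$m{\left(p,b \right)} = \frac{1}{8} + p^{2}$ ($m{\left(p,b \right)} = p p + \frac{1}{8} = p^{2} + \frac{1}{8} = \frac{1}{8} + p^{2}$)
$m{\left(f{\left(6,5 \right)},a \right)} 38 = \left(\frac{1}{8} + \left(-5 + 6 + 5\right)^{2}\right) 38 = \left(\frac{1}{8} + 6^{2}\right) 38 = \left(\frac{1}{8} + 36\right) 38 = \frac{289}{8} \cdot 38 = \frac{5491}{4}$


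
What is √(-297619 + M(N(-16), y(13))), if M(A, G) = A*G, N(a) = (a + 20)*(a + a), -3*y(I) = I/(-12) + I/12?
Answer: I*√297619 ≈ 545.54*I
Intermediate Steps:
y(I) = 0 (y(I) = -(I/(-12) + I/12)/3 = -(I*(-1/12) + I*(1/12))/3 = -(-I/12 + I/12)/3 = -⅓*0 = 0)
N(a) = 2*a*(20 + a) (N(a) = (20 + a)*(2*a) = 2*a*(20 + a))
√(-297619 + M(N(-16), y(13))) = √(-297619 + (2*(-16)*(20 - 16))*0) = √(-297619 + (2*(-16)*4)*0) = √(-297619 - 128*0) = √(-297619 + 0) = √(-297619) = I*√297619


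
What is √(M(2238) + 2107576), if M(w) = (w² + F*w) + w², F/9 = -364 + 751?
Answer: √19919818 ≈ 4463.2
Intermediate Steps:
F = 3483 (F = 9*(-364 + 751) = 9*387 = 3483)
M(w) = 2*w² + 3483*w (M(w) = (w² + 3483*w) + w² = 2*w² + 3483*w)
√(M(2238) + 2107576) = √(2238*(3483 + 2*2238) + 2107576) = √(2238*(3483 + 4476) + 2107576) = √(2238*7959 + 2107576) = √(17812242 + 2107576) = √19919818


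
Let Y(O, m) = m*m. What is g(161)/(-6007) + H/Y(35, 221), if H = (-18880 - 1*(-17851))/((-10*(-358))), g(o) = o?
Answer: -28157156783/1050328635460 ≈ -0.026808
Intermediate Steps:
Y(O, m) = m²
H = -1029/3580 (H = (-18880 + 17851)/3580 = -1029*1/3580 = -1029/3580 ≈ -0.28743)
g(161)/(-6007) + H/Y(35, 221) = 161/(-6007) - 1029/(3580*(221²)) = 161*(-1/6007) - 1029/3580/48841 = -161/6007 - 1029/3580*1/48841 = -161/6007 - 1029/174850780 = -28157156783/1050328635460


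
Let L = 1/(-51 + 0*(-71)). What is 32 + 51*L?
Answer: 31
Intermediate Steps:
L = -1/51 (L = 1/(-51 + 0) = 1/(-51) = -1/51 ≈ -0.019608)
32 + 51*L = 32 + 51*(-1/51) = 32 - 1 = 31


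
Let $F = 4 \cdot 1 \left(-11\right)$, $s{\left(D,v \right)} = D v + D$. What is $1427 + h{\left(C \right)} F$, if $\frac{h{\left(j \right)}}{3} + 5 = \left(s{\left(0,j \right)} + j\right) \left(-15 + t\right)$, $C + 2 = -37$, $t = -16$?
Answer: $-157501$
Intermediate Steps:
$s{\left(D,v \right)} = D + D v$
$C = -39$ ($C = -2 - 37 = -39$)
$F = -44$ ($F = 4 \left(-11\right) = -44$)
$h{\left(j \right)} = -15 - 93 j$ ($h{\left(j \right)} = -15 + 3 \left(0 \left(1 + j\right) + j\right) \left(-15 - 16\right) = -15 + 3 \left(0 + j\right) \left(-31\right) = -15 + 3 j \left(-31\right) = -15 + 3 \left(- 31 j\right) = -15 - 93 j$)
$1427 + h{\left(C \right)} F = 1427 + \left(-15 - -3627\right) \left(-44\right) = 1427 + \left(-15 + 3627\right) \left(-44\right) = 1427 + 3612 \left(-44\right) = 1427 - 158928 = -157501$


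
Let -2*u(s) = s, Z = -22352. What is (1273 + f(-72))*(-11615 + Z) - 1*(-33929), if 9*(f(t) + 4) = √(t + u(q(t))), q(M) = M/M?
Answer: -43070194 - 33967*I*√290/18 ≈ -4.307e+7 - 32135.0*I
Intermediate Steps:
q(M) = 1
u(s) = -s/2
f(t) = -4 + √(-½ + t)/9 (f(t) = -4 + √(t - ½*1)/9 = -4 + √(t - ½)/9 = -4 + √(-½ + t)/9)
(1273 + f(-72))*(-11615 + Z) - 1*(-33929) = (1273 + (-4 + √(-2 + 4*(-72))/18))*(-11615 - 22352) - 1*(-33929) = (1273 + (-4 + √(-2 - 288)/18))*(-33967) + 33929 = (1273 + (-4 + √(-290)/18))*(-33967) + 33929 = (1273 + (-4 + (I*√290)/18))*(-33967) + 33929 = (1273 + (-4 + I*√290/18))*(-33967) + 33929 = (1269 + I*√290/18)*(-33967) + 33929 = (-43104123 - 33967*I*√290/18) + 33929 = -43070194 - 33967*I*√290/18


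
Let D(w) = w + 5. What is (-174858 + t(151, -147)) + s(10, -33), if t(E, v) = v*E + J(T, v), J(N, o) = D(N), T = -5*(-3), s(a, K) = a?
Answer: -197025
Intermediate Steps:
T = 15
D(w) = 5 + w
J(N, o) = 5 + N
t(E, v) = 20 + E*v (t(E, v) = v*E + (5 + 15) = E*v + 20 = 20 + E*v)
(-174858 + t(151, -147)) + s(10, -33) = (-174858 + (20 + 151*(-147))) + 10 = (-174858 + (20 - 22197)) + 10 = (-174858 - 22177) + 10 = -197035 + 10 = -197025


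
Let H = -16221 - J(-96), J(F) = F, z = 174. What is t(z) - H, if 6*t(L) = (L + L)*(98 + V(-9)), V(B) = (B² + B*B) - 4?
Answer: 30973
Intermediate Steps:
V(B) = -4 + 2*B² (V(B) = (B² + B²) - 4 = 2*B² - 4 = -4 + 2*B²)
H = -16125 (H = -16221 - 1*(-96) = -16221 + 96 = -16125)
t(L) = 256*L/3 (t(L) = ((L + L)*(98 + (-4 + 2*(-9)²)))/6 = ((2*L)*(98 + (-4 + 2*81)))/6 = ((2*L)*(98 + (-4 + 162)))/6 = ((2*L)*(98 + 158))/6 = ((2*L)*256)/6 = (512*L)/6 = 256*L/3)
t(z) - H = (256/3)*174 - 1*(-16125) = 14848 + 16125 = 30973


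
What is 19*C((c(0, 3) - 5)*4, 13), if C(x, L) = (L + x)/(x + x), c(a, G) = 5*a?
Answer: 133/40 ≈ 3.3250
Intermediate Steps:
C(x, L) = (L + x)/(2*x) (C(x, L) = (L + x)/((2*x)) = (L + x)*(1/(2*x)) = (L + x)/(2*x))
19*C((c(0, 3) - 5)*4, 13) = 19*((13 + (5*0 - 5)*4)/(2*(((5*0 - 5)*4)))) = 19*((13 + (0 - 5)*4)/(2*(((0 - 5)*4)))) = 19*((13 - 5*4)/(2*((-5*4)))) = 19*((½)*(13 - 20)/(-20)) = 19*((½)*(-1/20)*(-7)) = 19*(7/40) = 133/40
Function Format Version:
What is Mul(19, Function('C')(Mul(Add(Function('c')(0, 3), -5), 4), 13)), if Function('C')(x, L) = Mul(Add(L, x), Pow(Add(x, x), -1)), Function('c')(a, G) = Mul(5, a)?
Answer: Rational(133, 40) ≈ 3.3250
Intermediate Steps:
Function('C')(x, L) = Mul(Rational(1, 2), Pow(x, -1), Add(L, x)) (Function('C')(x, L) = Mul(Add(L, x), Pow(Mul(2, x), -1)) = Mul(Add(L, x), Mul(Rational(1, 2), Pow(x, -1))) = Mul(Rational(1, 2), Pow(x, -1), Add(L, x)))
Mul(19, Function('C')(Mul(Add(Function('c')(0, 3), -5), 4), 13)) = Mul(19, Mul(Rational(1, 2), Pow(Mul(Add(Mul(5, 0), -5), 4), -1), Add(13, Mul(Add(Mul(5, 0), -5), 4)))) = Mul(19, Mul(Rational(1, 2), Pow(Mul(Add(0, -5), 4), -1), Add(13, Mul(Add(0, -5), 4)))) = Mul(19, Mul(Rational(1, 2), Pow(Mul(-5, 4), -1), Add(13, Mul(-5, 4)))) = Mul(19, Mul(Rational(1, 2), Pow(-20, -1), Add(13, -20))) = Mul(19, Mul(Rational(1, 2), Rational(-1, 20), -7)) = Mul(19, Rational(7, 40)) = Rational(133, 40)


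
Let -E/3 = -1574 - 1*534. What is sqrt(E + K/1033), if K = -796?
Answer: 14*sqrt(34425758)/1033 ≈ 79.519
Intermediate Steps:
E = 6324 (E = -3*(-1574 - 1*534) = -3*(-1574 - 534) = -3*(-2108) = 6324)
sqrt(E + K/1033) = sqrt(6324 - 796/1033) = sqrt(6531896/1033) = 14*sqrt(34425758)/1033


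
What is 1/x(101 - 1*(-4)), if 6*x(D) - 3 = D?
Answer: 1/18 ≈ 0.055556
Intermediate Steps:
x(D) = ½ + D/6
1/x(101 - 1*(-4)) = 1/(½ + (101 - 1*(-4))/6) = 1/(½ + (101 + 4)/6) = 1/(½ + (⅙)*105) = 1/(½ + 35/2) = 1/18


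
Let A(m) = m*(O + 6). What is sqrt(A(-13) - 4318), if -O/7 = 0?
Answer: 2*I*sqrt(1099) ≈ 66.302*I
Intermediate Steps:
O = 0 (O = -7*0 = 0)
A(m) = 6*m (A(m) = m*(0 + 6) = m*6 = 6*m)
sqrt(A(-13) - 4318) = sqrt(6*(-13) - 4318) = sqrt(-78 - 4318) = sqrt(-4396) = 2*I*sqrt(1099)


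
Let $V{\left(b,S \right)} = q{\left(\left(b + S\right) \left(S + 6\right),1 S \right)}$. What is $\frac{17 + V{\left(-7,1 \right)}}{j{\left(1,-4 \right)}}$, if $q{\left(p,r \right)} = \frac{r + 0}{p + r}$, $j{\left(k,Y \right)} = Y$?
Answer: $- \frac{174}{41} \approx -4.2439$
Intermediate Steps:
$q{\left(p,r \right)} = \frac{r}{p + r}$
$V{\left(b,S \right)} = \frac{S}{S + \left(6 + S\right) \left(S + b\right)}$ ($V{\left(b,S \right)} = \frac{1 S}{\left(b + S\right) \left(S + 6\right) + 1 S} = \frac{S}{\left(S + b\right) \left(6 + S\right) + S} = \frac{S}{\left(6 + S\right) \left(S + b\right) + S} = \frac{S}{S + \left(6 + S\right) \left(S + b\right)}$)
$\frac{17 + V{\left(-7,1 \right)}}{j{\left(1,-4 \right)}} = \frac{17 + 1 \frac{1}{1^{2} + 6 \left(-7\right) + 7 \cdot 1 + 1 \left(-7\right)}}{-4} = - \frac{17 + 1 \frac{1}{1 - 42 + 7 - 7}}{4} = - \frac{17 + 1 \frac{1}{-41}}{4} = - \frac{17 + 1 \left(- \frac{1}{41}\right)}{4} = - \frac{17 - \frac{1}{41}}{4} = \left(- \frac{1}{4}\right) \frac{696}{41} = - \frac{174}{41}$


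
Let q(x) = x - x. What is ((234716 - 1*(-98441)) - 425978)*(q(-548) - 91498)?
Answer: 8492935858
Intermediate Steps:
q(x) = 0
((234716 - 1*(-98441)) - 425978)*(q(-548) - 91498) = ((234716 - 1*(-98441)) - 425978)*(0 - 91498) = ((234716 + 98441) - 425978)*(-91498) = (333157 - 425978)*(-91498) = -92821*(-91498) = 8492935858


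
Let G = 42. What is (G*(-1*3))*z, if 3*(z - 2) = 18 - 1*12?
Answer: -504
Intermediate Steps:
z = 4 (z = 2 + (18 - 1*12)/3 = 2 + (18 - 12)/3 = 2 + (⅓)*6 = 2 + 2 = 4)
(G*(-1*3))*z = (42*(-1*3))*4 = (42*(-3))*4 = -126*4 = -504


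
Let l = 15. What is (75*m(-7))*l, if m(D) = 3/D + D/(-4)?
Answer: 41625/28 ≈ 1486.6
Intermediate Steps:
m(D) = 3/D - D/4 (m(D) = 3/D + D*(-¼) = 3/D - D/4)
(75*m(-7))*l = (75*(3/(-7) - ¼*(-7)))*15 = (75*(3*(-⅐) + 7/4))*15 = (75*(-3/7 + 7/4))*15 = (75*(37/28))*15 = (2775/28)*15 = 41625/28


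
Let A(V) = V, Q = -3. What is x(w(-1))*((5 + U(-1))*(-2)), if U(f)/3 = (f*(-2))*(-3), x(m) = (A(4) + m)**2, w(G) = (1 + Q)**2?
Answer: 1664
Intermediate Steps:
w(G) = 4 (w(G) = (1 - 3)**2 = (-2)**2 = 4)
x(m) = (4 + m)**2
U(f) = 18*f (U(f) = 3*((f*(-2))*(-3)) = 3*(-2*f*(-3)) = 3*(6*f) = 18*f)
x(w(-1))*((5 + U(-1))*(-2)) = (4 + 4)**2*((5 + 18*(-1))*(-2)) = 8**2*((5 - 18)*(-2)) = 64*(-13*(-2)) = 64*26 = 1664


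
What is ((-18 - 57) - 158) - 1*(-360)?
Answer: 127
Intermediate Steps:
((-18 - 57) - 158) - 1*(-360) = (-75 - 158) + 360 = -233 + 360 = 127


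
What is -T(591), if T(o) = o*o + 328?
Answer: -349609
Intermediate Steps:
T(o) = 328 + o² (T(o) = o² + 328 = 328 + o²)
-T(591) = -(328 + 591²) = -(328 + 349281) = -1*349609 = -349609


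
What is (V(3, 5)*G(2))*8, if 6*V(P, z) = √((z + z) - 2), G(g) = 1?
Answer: 8*√2/3 ≈ 3.7712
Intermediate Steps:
V(P, z) = √(-2 + 2*z)/6 (V(P, z) = √((z + z) - 2)/6 = √(2*z - 2)/6 = √(-2 + 2*z)/6)
(V(3, 5)*G(2))*8 = ((√(-2 + 2*5)/6)*1)*8 = ((√(-2 + 10)/6)*1)*8 = ((√8/6)*1)*8 = (((2*√2)/6)*1)*8 = ((√2/3)*1)*8 = (√2/3)*8 = 8*√2/3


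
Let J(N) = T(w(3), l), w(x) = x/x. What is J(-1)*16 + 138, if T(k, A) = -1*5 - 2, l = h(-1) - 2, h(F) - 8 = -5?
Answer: 26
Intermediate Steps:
w(x) = 1
h(F) = 3 (h(F) = 8 - 5 = 3)
l = 1 (l = 3 - 2 = 1)
T(k, A) = -7 (T(k, A) = -5 - 2 = -7)
J(N) = -7
J(-1)*16 + 138 = -7*16 + 138 = -112 + 138 = 26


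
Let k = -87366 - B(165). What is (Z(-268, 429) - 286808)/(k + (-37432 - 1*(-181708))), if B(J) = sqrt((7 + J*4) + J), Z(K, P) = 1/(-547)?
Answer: -4464133565535/885797377798 - 313767954*sqrt(13)/442898688899 ≈ -5.0422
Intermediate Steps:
Z(K, P) = -1/547
B(J) = sqrt(7 + 5*J) (B(J) = sqrt((7 + 4*J) + J) = sqrt(7 + 5*J))
k = -87366 - 8*sqrt(13) (k = -87366 - sqrt(7 + 5*165) = -87366 - sqrt(7 + 825) = -87366 - sqrt(832) = -87366 - 8*sqrt(13) ≈ -87395.)
(Z(-268, 429) - 286808)/(k + (-37432 - 1*(-181708))) = (-1/547 - 286808)/((-87366 - 8*sqrt(13)) + (-37432 - 1*(-181708))) = -156883977/(547*((-87366 - 8*sqrt(13)) + (-37432 + 181708))) = -156883977/(547*((-87366 - 8*sqrt(13)) + 144276)) = -156883977/(547*(56910 - 8*sqrt(13)))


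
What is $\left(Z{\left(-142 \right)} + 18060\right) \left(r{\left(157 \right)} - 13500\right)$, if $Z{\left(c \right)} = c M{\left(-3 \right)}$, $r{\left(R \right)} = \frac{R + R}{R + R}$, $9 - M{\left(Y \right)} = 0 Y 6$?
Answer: $-226540218$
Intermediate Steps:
$M{\left(Y \right)} = 9$ ($M{\left(Y \right)} = 9 - 0 Y 6 = 9 - 0 \cdot 6 = 9 - 0 = 9 + 0 = 9$)
$r{\left(R \right)} = 1$ ($r{\left(R \right)} = \frac{2 R}{2 R} = 2 R \frac{1}{2 R} = 1$)
$Z{\left(c \right)} = 9 c$ ($Z{\left(c \right)} = c 9 = 9 c$)
$\left(Z{\left(-142 \right)} + 18060\right) \left(r{\left(157 \right)} - 13500\right) = \left(9 \left(-142\right) + 18060\right) \left(1 - 13500\right) = \left(-1278 + 18060\right) \left(-13499\right) = 16782 \left(-13499\right) = -226540218$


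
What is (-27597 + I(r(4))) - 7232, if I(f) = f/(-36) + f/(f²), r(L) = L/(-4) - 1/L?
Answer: -25077431/720 ≈ -34830.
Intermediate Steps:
r(L) = -1/L - L/4 (r(L) = L*(-¼) - 1/L = -L/4 - 1/L = -1/L - L/4)
I(f) = 1/f - f/36 (I(f) = f*(-1/36) + f/f² = -f/36 + 1/f = 1/f - f/36)
(-27597 + I(r(4))) - 7232 = (-27597 + (1/(-1/4 - ¼*4) - (-1/4 - ¼*4)/36)) - 7232 = (-27597 + (1/(-1*¼ - 1) - (-1*¼ - 1)/36)) - 7232 = (-27597 + (1/(-¼ - 1) - (-¼ - 1)/36)) - 7232 = (-27597 + (1/(-5/4) - 1/36*(-5/4))) - 7232 = (-27597 + (-⅘ + 5/144)) - 7232 = (-27597 - 551/720) - 7232 = -19870391/720 - 7232 = -25077431/720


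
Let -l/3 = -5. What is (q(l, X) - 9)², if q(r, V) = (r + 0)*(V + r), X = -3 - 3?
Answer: 15876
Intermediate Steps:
l = 15 (l = -3*(-5) = 15)
X = -6
q(r, V) = r*(V + r)
(q(l, X) - 9)² = (15*(-6 + 15) - 9)² = (15*9 - 9)² = (135 - 9)² = 126² = 15876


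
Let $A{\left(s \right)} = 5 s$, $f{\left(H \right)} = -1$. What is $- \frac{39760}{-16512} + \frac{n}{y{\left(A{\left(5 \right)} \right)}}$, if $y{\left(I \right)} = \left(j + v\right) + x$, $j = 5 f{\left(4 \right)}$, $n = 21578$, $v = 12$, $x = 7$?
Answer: $\frac{11151643}{7224} \approx 1543.7$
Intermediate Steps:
$j = -5$ ($j = 5 \left(-1\right) = -5$)
$y{\left(I \right)} = 14$ ($y{\left(I \right)} = \left(-5 + 12\right) + 7 = 7 + 7 = 14$)
$- \frac{39760}{-16512} + \frac{n}{y{\left(A{\left(5 \right)} \right)}} = - \frac{39760}{-16512} + \frac{21578}{14} = \left(-39760\right) \left(- \frac{1}{16512}\right) + 21578 \cdot \frac{1}{14} = \frac{2485}{1032} + \frac{10789}{7} = \frac{11151643}{7224}$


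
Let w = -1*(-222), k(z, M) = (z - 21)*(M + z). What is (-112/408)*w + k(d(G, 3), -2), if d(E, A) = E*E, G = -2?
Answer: -1614/17 ≈ -94.941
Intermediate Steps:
d(E, A) = E²
k(z, M) = (-21 + z)*(M + z)
w = 222
(-112/408)*w + k(d(G, 3), -2) = -112/408*222 + (((-2)²)² - 21*(-2) - 21*(-2)² - 2*(-2)²) = -112*1/408*222 + (4² + 42 - 21*4 - 2*4) = -14/51*222 + (16 + 42 - 84 - 8) = -1036/17 - 34 = -1614/17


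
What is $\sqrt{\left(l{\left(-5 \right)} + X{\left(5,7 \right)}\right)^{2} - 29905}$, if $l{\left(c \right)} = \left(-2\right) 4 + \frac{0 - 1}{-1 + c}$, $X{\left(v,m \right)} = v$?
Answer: $\frac{i \sqrt{1076291}}{6} \approx 172.91 i$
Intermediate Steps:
$l{\left(c \right)} = -8 - \frac{1}{-1 + c}$
$\sqrt{\left(l{\left(-5 \right)} + X{\left(5,7 \right)}\right)^{2} - 29905} = \sqrt{\left(\frac{7 - -40}{-1 - 5} + 5\right)^{2} - 29905} = \sqrt{\left(\frac{7 + 40}{-6} + 5\right)^{2} - 29905} = \sqrt{\left(\left(- \frac{1}{6}\right) 47 + 5\right)^{2} - 29905} = \sqrt{\left(- \frac{47}{6} + 5\right)^{2} - 29905} = \sqrt{\left(- \frac{17}{6}\right)^{2} - 29905} = \sqrt{\frac{289}{36} - 29905} = \sqrt{- \frac{1076291}{36}} = \frac{i \sqrt{1076291}}{6}$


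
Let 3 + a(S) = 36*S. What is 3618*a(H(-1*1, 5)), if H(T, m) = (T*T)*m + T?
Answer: 510138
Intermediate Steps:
H(T, m) = T + m*T² (H(T, m) = T²*m + T = m*T² + T = T + m*T²)
a(S) = -3 + 36*S
3618*a(H(-1*1, 5)) = 3618*(-3 + 36*((-1*1)*(1 - 1*1*5))) = 3618*(-3 + 36*(-(1 - 1*5))) = 3618*(-3 + 36*(-(1 - 5))) = 3618*(-3 + 36*(-1*(-4))) = 3618*(-3 + 36*4) = 3618*(-3 + 144) = 3618*141 = 510138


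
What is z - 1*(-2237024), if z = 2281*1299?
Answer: 5200043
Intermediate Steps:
z = 2963019
z - 1*(-2237024) = 2963019 - 1*(-2237024) = 2963019 + 2237024 = 5200043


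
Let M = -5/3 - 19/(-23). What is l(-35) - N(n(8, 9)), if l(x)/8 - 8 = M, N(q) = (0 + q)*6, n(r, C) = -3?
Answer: 5194/69 ≈ 75.275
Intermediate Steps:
M = -58/69 (M = -5*⅓ - 19*(-1/23) = -5/3 + 19/23 = -58/69 ≈ -0.84058)
N(q) = 6*q (N(q) = q*6 = 6*q)
l(x) = 3952/69 (l(x) = 64 + 8*(-58/69) = 64 - 464/69 = 3952/69)
l(-35) - N(n(8, 9)) = 3952/69 - 6*(-3) = 3952/69 - 1*(-18) = 3952/69 + 18 = 5194/69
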